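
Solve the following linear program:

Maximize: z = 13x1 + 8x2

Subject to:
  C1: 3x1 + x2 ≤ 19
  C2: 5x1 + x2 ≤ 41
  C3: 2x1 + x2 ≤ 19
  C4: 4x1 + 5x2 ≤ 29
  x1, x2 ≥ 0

Evaluate the objective at each vertex of the feasible region:
  z(0, 0) = 0
  z(6.333, 0) = 82.33
  z(6, 1) = 86  ←
  z(0, 5.8) = 46.4
The maximum is at x1 = 6, x2 = 1.

x1 = 6, x2 = 1, z = 86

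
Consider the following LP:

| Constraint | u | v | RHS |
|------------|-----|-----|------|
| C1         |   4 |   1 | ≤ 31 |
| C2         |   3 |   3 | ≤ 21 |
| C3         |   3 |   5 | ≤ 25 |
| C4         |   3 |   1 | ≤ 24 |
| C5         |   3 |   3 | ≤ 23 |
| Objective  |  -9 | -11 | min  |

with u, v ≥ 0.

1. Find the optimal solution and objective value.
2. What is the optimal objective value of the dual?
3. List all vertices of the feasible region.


1. u = 5, v = 2, z = -67
2. -67
3. (0, 0), (7, 0), (5, 2), (0, 5)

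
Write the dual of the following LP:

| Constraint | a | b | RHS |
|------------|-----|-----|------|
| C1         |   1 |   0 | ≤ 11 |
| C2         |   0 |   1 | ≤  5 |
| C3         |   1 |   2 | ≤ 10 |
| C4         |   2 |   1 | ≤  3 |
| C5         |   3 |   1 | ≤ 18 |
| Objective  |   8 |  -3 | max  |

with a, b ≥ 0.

Primal max cᵀx s.t. Ax ≤ b, x ≥ 0  →  Dual min bᵀy s.t. Aᵀy ≥ c, y ≥ 0.

Minimize: z = 11y1 + 5y2 + 10y3 + 3y4 + 18y5

Subject to:
  y1 + y3 + 2y4 + 3y5 ≥ 8
  y2 + 2y3 + y4 + y5 ≥ -3
  y1, y2, y3, y4, y5 ≥ 0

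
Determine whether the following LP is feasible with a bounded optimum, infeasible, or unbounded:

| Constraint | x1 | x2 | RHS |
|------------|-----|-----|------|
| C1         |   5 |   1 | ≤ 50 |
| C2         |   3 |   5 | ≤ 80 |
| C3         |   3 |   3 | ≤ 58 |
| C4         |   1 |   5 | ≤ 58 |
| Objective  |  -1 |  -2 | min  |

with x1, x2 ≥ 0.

Feasible with a bounded optimal solution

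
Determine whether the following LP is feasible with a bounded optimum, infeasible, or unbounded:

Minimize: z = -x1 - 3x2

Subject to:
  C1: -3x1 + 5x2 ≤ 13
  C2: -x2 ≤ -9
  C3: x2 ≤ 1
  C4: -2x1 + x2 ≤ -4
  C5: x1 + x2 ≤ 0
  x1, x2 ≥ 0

Infeasible (no feasible solution exists)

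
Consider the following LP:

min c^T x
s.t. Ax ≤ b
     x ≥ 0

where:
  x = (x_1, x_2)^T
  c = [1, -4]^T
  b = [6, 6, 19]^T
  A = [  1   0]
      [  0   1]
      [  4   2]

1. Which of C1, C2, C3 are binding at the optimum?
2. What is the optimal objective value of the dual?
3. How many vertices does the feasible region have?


1. C2
2. -24
3. 4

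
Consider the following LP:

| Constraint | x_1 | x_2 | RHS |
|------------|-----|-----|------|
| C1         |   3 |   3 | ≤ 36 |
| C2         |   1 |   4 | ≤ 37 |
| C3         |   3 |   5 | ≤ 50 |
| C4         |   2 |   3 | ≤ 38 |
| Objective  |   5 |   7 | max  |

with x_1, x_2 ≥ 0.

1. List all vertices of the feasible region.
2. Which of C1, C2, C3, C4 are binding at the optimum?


1. (0, 0), (12, 0), (5, 7), (2.143, 8.714), (0, 9.25)
2. C1, C3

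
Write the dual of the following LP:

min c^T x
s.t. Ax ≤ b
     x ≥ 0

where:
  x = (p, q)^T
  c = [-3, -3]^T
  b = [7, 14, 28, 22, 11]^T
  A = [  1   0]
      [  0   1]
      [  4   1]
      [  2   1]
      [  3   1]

Primal min cᵀx s.t. Ax ≤ b, x ≥ 0  →  Dual max −bᵀy s.t. Aᵀy ≥ −c, y ≥ 0.

Maximize: z = -7y1 - 14y2 - 28y3 - 22y4 - 11y5

Subject to:
  y1 + 4y3 + 2y4 + 3y5 ≥ 3
  y2 + y3 + y4 + y5 ≥ 3
  y1, y2, y3, y4, y5 ≥ 0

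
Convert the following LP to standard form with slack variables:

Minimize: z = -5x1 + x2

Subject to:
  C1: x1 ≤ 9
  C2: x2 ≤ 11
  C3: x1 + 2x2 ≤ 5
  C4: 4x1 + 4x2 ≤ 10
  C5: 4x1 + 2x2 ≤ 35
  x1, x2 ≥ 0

min z = -5x1 + x2

s.t.
  x1 + s1 = 9
  x2 + s2 = 11
  x1 + 2x2 + s3 = 5
  4x1 + 4x2 + s4 = 10
  4x1 + 2x2 + s5 = 35
  x1, x2, s1, s2, s3, s4, s5 ≥ 0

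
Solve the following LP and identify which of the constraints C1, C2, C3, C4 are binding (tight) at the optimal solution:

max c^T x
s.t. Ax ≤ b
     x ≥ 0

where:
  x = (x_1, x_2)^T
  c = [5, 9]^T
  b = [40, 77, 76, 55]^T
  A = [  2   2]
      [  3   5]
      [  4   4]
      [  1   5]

At x_1 = 10, x_2 = 9, compute slack b - a·x for each constraint:
  C1: 40 − 38 = 2  (slack)
  C2: 77 − 75 = 2  (slack)
  C3: 76 − 76 = 0  (binding)
  C4: 55 − 55 = 0  (binding)

Optimal: x_1 = 10, x_2 = 9
Binding: C3, C4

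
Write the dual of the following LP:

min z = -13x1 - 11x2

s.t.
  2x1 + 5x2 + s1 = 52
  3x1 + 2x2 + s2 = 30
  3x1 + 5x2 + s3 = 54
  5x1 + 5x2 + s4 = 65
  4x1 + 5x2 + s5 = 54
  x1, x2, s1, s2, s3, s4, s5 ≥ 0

Primal min cᵀx s.t. Ax ≤ b, x ≥ 0  →  Dual max −bᵀy s.t. Aᵀy ≥ −c, y ≥ 0.

Maximize: z = -52y1 - 30y2 - 54y3 - 65y4 - 54y5

Subject to:
  2y1 + 3y2 + 3y3 + 5y4 + 4y5 ≥ 13
  5y1 + 2y2 + 5y3 + 5y4 + 5y5 ≥ 11
  y1, y2, y3, y4, y5 ≥ 0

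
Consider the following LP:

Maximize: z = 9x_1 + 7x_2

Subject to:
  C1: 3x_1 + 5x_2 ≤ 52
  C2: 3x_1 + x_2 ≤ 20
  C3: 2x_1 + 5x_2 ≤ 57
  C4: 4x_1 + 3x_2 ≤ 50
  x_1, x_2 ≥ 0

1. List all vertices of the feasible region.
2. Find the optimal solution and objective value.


1. (0, 0), (6.667, 0), (4, 8), (0, 10.4)
2. x_1 = 4, x_2 = 8, z = 92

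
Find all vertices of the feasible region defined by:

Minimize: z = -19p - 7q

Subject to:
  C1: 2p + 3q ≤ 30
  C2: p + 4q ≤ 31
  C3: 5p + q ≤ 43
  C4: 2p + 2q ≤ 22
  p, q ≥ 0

(0, 0), (8.6, 0), (8, 3), (4.333, 6.667), (0, 7.75)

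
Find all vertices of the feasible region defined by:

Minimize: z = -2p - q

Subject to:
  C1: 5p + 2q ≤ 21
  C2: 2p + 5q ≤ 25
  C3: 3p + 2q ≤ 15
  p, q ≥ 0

(0, 0), (4.2, 0), (3, 3), (2.273, 4.091), (0, 5)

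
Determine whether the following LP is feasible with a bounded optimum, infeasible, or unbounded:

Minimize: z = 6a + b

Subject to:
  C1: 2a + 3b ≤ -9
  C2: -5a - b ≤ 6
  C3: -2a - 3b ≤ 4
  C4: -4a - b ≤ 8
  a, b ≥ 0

Infeasible (no feasible solution exists)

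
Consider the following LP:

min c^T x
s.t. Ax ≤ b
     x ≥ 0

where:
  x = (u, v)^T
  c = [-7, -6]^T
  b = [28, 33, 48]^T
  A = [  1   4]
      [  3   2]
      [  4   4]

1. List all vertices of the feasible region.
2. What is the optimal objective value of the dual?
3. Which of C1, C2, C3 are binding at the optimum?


1. (0, 0), (11, 0), (9, 3), (6.667, 5.333), (0, 7)
2. -81
3. C2, C3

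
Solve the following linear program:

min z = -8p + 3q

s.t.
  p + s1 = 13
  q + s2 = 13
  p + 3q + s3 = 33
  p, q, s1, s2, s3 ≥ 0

Evaluate the objective at each vertex of the feasible region:
  z(0, 0) = 0
  z(13, 0) = -104  ←
  z(13, 6.667) = -84
  z(0, 11) = 33
The minimum is at p = 13, q = 0.

p = 13, q = 0, z = -104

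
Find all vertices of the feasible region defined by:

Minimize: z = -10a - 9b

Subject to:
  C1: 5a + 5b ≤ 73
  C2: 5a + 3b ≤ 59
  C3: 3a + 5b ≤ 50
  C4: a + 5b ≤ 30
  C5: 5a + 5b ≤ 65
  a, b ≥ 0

(0, 0), (11.8, 0), (10, 3), (8.75, 4.25), (0, 6)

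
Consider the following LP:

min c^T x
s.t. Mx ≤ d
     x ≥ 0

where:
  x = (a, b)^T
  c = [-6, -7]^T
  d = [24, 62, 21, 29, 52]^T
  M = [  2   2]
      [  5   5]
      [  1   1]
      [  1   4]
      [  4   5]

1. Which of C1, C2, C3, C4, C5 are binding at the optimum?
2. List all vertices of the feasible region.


1. C1, C5
2. (0, 0), (12, 0), (8, 4), (5.727, 5.818), (0, 7.25)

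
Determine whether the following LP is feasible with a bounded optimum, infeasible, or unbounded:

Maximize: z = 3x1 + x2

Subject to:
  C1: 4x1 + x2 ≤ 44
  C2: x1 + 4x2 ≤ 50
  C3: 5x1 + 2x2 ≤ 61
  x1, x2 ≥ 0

Feasible with a bounded optimal solution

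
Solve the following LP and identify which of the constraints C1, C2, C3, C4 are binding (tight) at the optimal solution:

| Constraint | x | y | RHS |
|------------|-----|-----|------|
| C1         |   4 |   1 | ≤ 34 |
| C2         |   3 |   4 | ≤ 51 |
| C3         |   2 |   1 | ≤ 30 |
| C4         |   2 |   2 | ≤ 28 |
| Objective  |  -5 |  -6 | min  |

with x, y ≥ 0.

At x = 5, y = 9, compute slack b - a·x for each constraint:
  C1: 34 − 29 = 5  (slack)
  C2: 51 − 51 = 0  (binding)
  C3: 30 − 19 = 11  (slack)
  C4: 28 − 28 = 0  (binding)

Optimal: x = 5, y = 9
Binding: C2, C4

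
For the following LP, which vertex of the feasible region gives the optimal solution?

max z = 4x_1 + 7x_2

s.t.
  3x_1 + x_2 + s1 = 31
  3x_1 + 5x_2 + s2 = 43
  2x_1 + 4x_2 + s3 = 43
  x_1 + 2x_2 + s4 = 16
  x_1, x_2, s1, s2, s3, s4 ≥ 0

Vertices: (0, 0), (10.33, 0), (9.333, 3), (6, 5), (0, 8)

Evaluate the objective at each vertex of the feasible region:
  z(0, 0) = 0
  z(10.33, 0) = 41.33
  z(9.333, 3) = 58.33
  z(6, 5) = 59  ←
  z(0, 8) = 56
The maximum is at x_1 = 6, x_2 = 5.

(6, 5)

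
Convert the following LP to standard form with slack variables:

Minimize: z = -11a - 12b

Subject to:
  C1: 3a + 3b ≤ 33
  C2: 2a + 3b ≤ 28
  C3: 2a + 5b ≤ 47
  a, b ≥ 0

min z = -11a - 12b

s.t.
  3a + 3b + s1 = 33
  2a + 3b + s2 = 28
  2a + 5b + s3 = 47
  a, b, s1, s2, s3 ≥ 0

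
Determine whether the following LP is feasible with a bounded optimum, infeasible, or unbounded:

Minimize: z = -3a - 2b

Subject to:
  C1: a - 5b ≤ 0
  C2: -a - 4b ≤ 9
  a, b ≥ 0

Unbounded (objective can decrease without bound)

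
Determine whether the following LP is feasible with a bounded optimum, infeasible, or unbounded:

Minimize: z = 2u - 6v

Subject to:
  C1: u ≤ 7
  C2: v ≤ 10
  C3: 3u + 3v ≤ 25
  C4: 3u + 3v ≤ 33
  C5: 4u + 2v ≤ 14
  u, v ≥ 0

Feasible with a bounded optimal solution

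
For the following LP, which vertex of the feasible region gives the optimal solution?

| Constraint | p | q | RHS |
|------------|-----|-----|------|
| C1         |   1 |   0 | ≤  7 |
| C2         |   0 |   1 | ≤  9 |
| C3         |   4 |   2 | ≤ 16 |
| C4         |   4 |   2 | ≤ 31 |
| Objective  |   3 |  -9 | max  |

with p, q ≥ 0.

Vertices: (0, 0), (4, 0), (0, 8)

Evaluate the objective at each vertex of the feasible region:
  z(0, 0) = 0
  z(4, 0) = 12  ←
  z(0, 8) = -72
The maximum is at p = 4, q = 0.

(4, 0)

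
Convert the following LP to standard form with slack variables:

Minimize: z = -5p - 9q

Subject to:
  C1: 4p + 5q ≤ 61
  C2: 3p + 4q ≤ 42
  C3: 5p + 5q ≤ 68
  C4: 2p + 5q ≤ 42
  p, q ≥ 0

min z = -5p - 9q

s.t.
  4p + 5q + s1 = 61
  3p + 4q + s2 = 42
  5p + 5q + s3 = 68
  2p + 5q + s4 = 42
  p, q, s1, s2, s3, s4 ≥ 0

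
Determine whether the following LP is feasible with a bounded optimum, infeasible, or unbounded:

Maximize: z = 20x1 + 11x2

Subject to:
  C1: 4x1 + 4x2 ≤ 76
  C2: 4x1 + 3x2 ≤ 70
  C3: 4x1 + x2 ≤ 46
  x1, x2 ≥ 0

Feasible with a bounded optimal solution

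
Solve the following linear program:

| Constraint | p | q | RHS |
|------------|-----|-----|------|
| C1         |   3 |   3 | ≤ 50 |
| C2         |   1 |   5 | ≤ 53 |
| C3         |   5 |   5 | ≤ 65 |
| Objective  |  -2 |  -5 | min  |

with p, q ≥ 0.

Evaluate the objective at each vertex of the feasible region:
  z(0, 0) = 0
  z(13, 0) = -26
  z(3, 10) = -56  ←
  z(0, 10.6) = -53
The minimum is at p = 3, q = 10.

p = 3, q = 10, z = -56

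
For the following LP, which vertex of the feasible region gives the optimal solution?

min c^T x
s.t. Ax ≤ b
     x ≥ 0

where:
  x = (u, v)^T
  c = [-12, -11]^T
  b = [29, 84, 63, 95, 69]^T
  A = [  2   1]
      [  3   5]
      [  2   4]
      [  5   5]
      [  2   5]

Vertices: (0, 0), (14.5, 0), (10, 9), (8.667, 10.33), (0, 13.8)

Evaluate the objective at each vertex of the feasible region:
  z(0, 0) = 0
  z(14.5, 0) = -174
  z(10, 9) = -219  ←
  z(8.667, 10.33) = -217.7
  z(0, 13.8) = -151.8
The minimum is at u = 10, v = 9.

(10, 9)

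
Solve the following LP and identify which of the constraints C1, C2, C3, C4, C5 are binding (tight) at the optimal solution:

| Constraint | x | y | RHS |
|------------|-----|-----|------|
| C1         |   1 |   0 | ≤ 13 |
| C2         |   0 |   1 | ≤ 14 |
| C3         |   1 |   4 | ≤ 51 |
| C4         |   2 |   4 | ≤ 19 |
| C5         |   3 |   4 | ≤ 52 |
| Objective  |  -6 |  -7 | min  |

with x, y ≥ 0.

At x = 9.5, y = 0, compute slack b - a·x for each constraint:
  C1: 13 − 9.5 = 3.5  (slack)
  C2: 14 − 0 = 14  (slack)
  C3: 51 − 9.5 = 41.5  (slack)
  C4: 19 − 19 = 0  (binding)
  C5: 52 − 28.5 = 23.5  (slack)

Optimal: x = 9.5, y = 0
Binding: C4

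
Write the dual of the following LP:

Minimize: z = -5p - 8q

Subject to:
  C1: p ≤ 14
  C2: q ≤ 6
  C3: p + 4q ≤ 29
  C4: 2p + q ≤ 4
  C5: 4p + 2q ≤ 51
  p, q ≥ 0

Primal min cᵀx s.t. Ax ≤ b, x ≥ 0  →  Dual max −bᵀy s.t. Aᵀy ≥ −c, y ≥ 0.

Maximize: z = -14y1 - 6y2 - 29y3 - 4y4 - 51y5

Subject to:
  y1 + y3 + 2y4 + 4y5 ≥ 5
  y2 + 4y3 + y4 + 2y5 ≥ 8
  y1, y2, y3, y4, y5 ≥ 0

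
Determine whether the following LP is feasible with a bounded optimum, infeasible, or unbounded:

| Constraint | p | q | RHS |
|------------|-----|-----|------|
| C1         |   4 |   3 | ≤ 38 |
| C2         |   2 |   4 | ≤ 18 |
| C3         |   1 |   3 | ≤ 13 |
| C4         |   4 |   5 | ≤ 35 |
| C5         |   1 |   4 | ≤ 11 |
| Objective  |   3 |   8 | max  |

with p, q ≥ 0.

Feasible with a bounded optimal solution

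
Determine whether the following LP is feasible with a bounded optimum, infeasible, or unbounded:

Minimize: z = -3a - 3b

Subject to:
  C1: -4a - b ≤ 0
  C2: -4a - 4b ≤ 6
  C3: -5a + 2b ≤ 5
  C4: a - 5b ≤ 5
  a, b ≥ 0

Unbounded (objective can decrease without bound)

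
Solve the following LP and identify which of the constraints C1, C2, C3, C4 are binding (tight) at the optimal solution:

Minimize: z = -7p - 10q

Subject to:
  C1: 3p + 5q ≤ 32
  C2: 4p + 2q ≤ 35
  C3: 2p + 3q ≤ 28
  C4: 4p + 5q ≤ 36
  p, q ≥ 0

At p = 4, q = 4, compute slack b - a·x for each constraint:
  C1: 32 − 32 = 0  (binding)
  C2: 35 − 24 = 11  (slack)
  C3: 28 − 20 = 8  (slack)
  C4: 36 − 36 = 0  (binding)

Optimal: p = 4, q = 4
Binding: C1, C4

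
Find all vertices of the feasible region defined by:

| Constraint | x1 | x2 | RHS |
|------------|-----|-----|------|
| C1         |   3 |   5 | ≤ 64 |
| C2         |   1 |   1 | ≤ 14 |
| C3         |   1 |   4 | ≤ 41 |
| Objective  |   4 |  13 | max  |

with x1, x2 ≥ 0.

(0, 0), (14, 0), (5, 9), (0, 10.25)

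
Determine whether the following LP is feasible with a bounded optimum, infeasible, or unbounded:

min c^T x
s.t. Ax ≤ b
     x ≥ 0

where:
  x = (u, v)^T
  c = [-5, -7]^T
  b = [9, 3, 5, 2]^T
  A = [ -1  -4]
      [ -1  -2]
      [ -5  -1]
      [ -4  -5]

Unbounded (objective can decrease without bound)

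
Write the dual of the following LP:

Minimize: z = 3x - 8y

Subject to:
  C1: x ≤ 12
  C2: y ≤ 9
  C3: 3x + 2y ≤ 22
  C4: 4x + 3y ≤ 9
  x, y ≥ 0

Primal min cᵀx s.t. Ax ≤ b, x ≥ 0  →  Dual max −bᵀy s.t. Aᵀy ≥ −c, y ≥ 0.

Maximize: z = -12y1 - 9y2 - 22y3 - 9y4

Subject to:
  y1 + 3y3 + 4y4 ≥ -3
  y2 + 2y3 + 3y4 ≥ 8
  y1, y2, y3, y4 ≥ 0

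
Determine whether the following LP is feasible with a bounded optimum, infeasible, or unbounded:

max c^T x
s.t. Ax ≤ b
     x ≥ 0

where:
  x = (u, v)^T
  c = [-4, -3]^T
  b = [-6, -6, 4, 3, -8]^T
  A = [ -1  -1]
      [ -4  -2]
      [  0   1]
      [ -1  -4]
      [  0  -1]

Infeasible (no feasible solution exists)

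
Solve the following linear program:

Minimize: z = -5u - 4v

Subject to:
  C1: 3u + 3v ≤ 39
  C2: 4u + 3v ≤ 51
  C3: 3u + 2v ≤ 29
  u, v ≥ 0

Evaluate the objective at each vertex of the feasible region:
  z(0, 0) = 0
  z(9.667, 0) = -48.33
  z(3, 10) = -55  ←
  z(0, 13) = -52
The minimum is at u = 3, v = 10.

u = 3, v = 10, z = -55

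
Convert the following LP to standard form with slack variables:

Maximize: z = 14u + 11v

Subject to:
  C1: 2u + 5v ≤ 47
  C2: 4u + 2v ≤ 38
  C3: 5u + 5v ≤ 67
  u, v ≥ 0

max z = 14u + 11v

s.t.
  2u + 5v + s1 = 47
  4u + 2v + s2 = 38
  5u + 5v + s3 = 67
  u, v, s1, s2, s3 ≥ 0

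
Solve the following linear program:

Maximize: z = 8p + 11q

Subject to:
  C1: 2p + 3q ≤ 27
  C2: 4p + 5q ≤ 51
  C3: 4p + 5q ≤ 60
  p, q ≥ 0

Evaluate the objective at each vertex of the feasible region:
  z(0, 0) = 0
  z(12.75, 0) = 102
  z(9, 3) = 105  ←
  z(0, 9) = 99
The maximum is at p = 9, q = 3.

p = 9, q = 3, z = 105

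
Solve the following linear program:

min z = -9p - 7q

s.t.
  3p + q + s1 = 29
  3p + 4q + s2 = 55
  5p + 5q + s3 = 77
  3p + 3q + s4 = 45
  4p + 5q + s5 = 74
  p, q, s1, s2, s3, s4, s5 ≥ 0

Evaluate the objective at each vertex of the feasible region:
  z(0, 0) = 0
  z(9.667, 0) = -87
  z(7, 8) = -119  ←
  z(5, 10) = -115
  z(0, 13.75) = -96.25
The minimum is at p = 7, q = 8.

p = 7, q = 8, z = -119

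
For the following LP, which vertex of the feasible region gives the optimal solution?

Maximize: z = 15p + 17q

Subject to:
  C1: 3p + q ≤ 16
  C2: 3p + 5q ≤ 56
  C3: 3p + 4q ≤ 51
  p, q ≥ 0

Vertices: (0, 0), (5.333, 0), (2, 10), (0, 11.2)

Evaluate the objective at each vertex of the feasible region:
  z(0, 0) = 0
  z(5.333, 0) = 80
  z(2, 10) = 200  ←
  z(0, 11.2) = 190.4
The maximum is at p = 2, q = 10.

(2, 10)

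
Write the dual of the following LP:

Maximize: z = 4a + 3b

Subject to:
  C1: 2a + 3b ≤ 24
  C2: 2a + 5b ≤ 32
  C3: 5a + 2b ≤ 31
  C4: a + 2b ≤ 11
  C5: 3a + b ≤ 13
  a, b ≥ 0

Primal max cᵀx s.t. Ax ≤ b, x ≥ 0  →  Dual min bᵀy s.t. Aᵀy ≥ c, y ≥ 0.

Minimize: z = 24y1 + 32y2 + 31y3 + 11y4 + 13y5

Subject to:
  2y1 + 2y2 + 5y3 + y4 + 3y5 ≥ 4
  3y1 + 5y2 + 2y3 + 2y4 + y5 ≥ 3
  y1, y2, y3, y4, y5 ≥ 0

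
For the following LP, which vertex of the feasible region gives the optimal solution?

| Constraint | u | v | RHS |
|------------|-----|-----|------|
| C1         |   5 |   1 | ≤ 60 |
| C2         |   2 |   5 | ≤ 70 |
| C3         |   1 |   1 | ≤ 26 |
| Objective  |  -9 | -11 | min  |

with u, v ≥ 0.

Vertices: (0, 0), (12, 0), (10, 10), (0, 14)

Evaluate the objective at each vertex of the feasible region:
  z(0, 0) = 0
  z(12, 0) = -108
  z(10, 10) = -200  ←
  z(0, 14) = -154
The minimum is at u = 10, v = 10.

(10, 10)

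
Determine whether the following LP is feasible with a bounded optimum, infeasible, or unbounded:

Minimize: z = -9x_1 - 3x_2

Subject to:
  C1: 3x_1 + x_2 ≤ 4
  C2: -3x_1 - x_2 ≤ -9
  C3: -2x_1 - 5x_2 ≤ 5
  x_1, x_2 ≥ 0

Infeasible (no feasible solution exists)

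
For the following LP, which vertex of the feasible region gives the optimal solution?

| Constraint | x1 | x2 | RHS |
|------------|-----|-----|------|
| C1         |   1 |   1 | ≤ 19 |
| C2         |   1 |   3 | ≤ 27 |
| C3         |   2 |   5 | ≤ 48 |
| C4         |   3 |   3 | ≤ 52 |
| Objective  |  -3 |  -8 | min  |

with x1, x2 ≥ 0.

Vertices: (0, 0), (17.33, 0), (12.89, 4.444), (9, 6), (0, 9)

Evaluate the objective at each vertex of the feasible region:
  z(0, 0) = 0
  z(17.33, 0) = -52
  z(12.89, 4.444) = -74.22
  z(9, 6) = -75  ←
  z(0, 9) = -72
The minimum is at x1 = 9, x2 = 6.

(9, 6)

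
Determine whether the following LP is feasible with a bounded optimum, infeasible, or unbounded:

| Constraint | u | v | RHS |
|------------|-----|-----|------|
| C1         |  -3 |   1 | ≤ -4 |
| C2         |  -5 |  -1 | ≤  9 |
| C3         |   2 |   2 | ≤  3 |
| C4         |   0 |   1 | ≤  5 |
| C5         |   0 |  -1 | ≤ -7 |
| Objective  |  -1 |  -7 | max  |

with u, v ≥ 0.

Infeasible (no feasible solution exists)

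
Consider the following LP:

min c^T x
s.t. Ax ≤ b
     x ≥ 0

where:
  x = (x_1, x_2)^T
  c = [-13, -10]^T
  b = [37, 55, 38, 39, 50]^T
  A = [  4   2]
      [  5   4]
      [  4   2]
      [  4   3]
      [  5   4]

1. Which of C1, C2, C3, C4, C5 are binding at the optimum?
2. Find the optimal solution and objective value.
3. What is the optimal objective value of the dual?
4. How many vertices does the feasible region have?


1. C4, C5
2. x_1 = 6, x_2 = 5, z = -128
3. -128
4. 5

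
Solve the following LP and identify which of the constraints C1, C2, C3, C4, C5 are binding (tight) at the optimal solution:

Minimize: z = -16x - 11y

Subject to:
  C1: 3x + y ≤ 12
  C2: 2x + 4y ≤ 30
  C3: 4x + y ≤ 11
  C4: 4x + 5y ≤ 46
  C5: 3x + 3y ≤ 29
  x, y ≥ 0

At x = 1, y = 7, compute slack b - a·x for each constraint:
  C1: 12 − 10 = 2  (slack)
  C2: 30 − 30 = 0  (binding)
  C3: 11 − 11 = 0  (binding)
  C4: 46 − 39 = 7  (slack)
  C5: 29 − 24 = 5  (slack)

Optimal: x = 1, y = 7
Binding: C2, C3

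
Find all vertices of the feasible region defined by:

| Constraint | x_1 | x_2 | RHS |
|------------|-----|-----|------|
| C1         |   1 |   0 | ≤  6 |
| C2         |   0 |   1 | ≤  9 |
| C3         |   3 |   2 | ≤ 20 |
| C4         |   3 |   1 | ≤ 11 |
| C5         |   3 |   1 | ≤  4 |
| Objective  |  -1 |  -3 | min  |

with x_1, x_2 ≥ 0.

(0, 0), (1.333, 0), (0, 4)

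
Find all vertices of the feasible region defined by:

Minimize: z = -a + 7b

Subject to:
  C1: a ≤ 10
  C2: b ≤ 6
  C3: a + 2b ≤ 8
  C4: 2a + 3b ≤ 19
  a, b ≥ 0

(0, 0), (8, 0), (0, 4)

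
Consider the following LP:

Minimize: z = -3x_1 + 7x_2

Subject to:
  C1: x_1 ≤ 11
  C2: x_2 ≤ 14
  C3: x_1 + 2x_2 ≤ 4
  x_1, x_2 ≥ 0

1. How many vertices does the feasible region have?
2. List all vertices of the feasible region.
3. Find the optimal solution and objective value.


1. 3
2. (0, 0), (4, 0), (0, 2)
3. x_1 = 4, x_2 = 0, z = -12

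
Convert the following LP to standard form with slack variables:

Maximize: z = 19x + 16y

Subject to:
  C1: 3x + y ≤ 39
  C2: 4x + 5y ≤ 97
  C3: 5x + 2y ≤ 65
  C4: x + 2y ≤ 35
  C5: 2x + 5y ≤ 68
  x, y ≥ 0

max z = 19x + 16y

s.t.
  3x + y + s1 = 39
  4x + 5y + s2 = 97
  5x + 2y + s3 = 65
  x + 2y + s4 = 35
  2x + 5y + s5 = 68
  x, y, s1, s2, s3, s4, s5 ≥ 0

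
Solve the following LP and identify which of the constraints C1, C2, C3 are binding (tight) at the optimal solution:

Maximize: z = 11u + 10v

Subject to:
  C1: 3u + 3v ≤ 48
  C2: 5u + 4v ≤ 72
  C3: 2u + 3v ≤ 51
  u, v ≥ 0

At u = 8, v = 8, compute slack b - a·x for each constraint:
  C1: 48 − 48 = 0  (binding)
  C2: 72 − 72 = 0  (binding)
  C3: 51 − 40 = 11  (slack)

Optimal: u = 8, v = 8
Binding: C1, C2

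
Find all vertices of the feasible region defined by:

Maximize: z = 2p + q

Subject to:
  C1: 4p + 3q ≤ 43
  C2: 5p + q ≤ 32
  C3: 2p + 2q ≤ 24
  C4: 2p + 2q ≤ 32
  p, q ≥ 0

(0, 0), (6.4, 0), (5, 7), (0, 12)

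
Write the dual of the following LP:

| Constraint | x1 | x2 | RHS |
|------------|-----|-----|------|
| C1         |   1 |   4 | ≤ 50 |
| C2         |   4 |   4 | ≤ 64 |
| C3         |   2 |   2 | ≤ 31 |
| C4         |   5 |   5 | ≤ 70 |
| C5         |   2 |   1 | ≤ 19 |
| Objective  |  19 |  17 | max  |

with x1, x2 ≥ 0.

Primal max cᵀx s.t. Ax ≤ b, x ≥ 0  →  Dual min bᵀy s.t. Aᵀy ≥ c, y ≥ 0.

Minimize: z = 50y1 + 64y2 + 31y3 + 70y4 + 19y5

Subject to:
  y1 + 4y2 + 2y3 + 5y4 + 2y5 ≥ 19
  4y1 + 4y2 + 2y3 + 5y4 + y5 ≥ 17
  y1, y2, y3, y4, y5 ≥ 0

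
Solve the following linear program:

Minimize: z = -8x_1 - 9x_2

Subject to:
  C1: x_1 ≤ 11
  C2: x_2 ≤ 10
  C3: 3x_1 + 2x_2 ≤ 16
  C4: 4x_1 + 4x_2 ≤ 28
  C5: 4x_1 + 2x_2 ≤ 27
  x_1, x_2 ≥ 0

Evaluate the objective at each vertex of the feasible region:
  z(0, 0) = 0
  z(5.333, 0) = -42.67
  z(2, 5) = -61
  z(0, 7) = -63  ←
The minimum is at x_1 = 0, x_2 = 7.

x_1 = 0, x_2 = 7, z = -63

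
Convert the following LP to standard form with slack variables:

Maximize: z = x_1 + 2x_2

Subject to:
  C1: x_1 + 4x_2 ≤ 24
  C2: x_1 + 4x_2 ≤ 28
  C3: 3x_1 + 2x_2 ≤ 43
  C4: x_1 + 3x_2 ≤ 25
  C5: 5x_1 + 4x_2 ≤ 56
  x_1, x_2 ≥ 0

max z = x_1 + 2x_2

s.t.
  x_1 + 4x_2 + s1 = 24
  x_1 + 4x_2 + s2 = 28
  3x_1 + 2x_2 + s3 = 43
  x_1 + 3x_2 + s4 = 25
  5x_1 + 4x_2 + s5 = 56
  x_1, x_2, s1, s2, s3, s4, s5 ≥ 0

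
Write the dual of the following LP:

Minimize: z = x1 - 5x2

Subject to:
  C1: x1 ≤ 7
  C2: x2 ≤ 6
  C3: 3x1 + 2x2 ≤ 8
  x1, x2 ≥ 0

Primal min cᵀx s.t. Ax ≤ b, x ≥ 0  →  Dual max −bᵀy s.t. Aᵀy ≥ −c, y ≥ 0.

Maximize: z = -7y1 - 6y2 - 8y3

Subject to:
  y1 + 3y3 ≥ -1
  y2 + 2y3 ≥ 5
  y1, y2, y3 ≥ 0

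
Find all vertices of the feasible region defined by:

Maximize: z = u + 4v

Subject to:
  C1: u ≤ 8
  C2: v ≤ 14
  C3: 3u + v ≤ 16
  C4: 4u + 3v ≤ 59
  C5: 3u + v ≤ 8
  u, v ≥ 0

(0, 0), (2.667, 0), (0, 8)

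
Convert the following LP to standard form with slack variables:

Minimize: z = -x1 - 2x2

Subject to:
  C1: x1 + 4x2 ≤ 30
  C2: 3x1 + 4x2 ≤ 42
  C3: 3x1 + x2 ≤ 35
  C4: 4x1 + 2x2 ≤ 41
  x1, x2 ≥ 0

min z = -x1 - 2x2

s.t.
  x1 + 4x2 + s1 = 30
  3x1 + 4x2 + s2 = 42
  3x1 + x2 + s3 = 35
  4x1 + 2x2 + s4 = 41
  x1, x2, s1, s2, s3, s4 ≥ 0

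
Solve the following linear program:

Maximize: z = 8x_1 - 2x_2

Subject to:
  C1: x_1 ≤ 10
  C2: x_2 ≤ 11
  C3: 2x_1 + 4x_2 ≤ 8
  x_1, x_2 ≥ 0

Evaluate the objective at each vertex of the feasible region:
  z(0, 0) = 0
  z(4, 0) = 32  ←
  z(0, 2) = -4
The maximum is at x_1 = 4, x_2 = 0.

x_1 = 4, x_2 = 0, z = 32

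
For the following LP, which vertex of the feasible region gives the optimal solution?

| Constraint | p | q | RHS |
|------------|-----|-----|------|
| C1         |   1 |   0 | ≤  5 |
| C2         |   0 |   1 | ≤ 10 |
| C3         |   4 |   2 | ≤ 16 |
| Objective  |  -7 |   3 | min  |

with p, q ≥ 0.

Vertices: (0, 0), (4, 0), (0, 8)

Evaluate the objective at each vertex of the feasible region:
  z(0, 0) = 0
  z(4, 0) = -28  ←
  z(0, 8) = 24
The minimum is at p = 4, q = 0.

(4, 0)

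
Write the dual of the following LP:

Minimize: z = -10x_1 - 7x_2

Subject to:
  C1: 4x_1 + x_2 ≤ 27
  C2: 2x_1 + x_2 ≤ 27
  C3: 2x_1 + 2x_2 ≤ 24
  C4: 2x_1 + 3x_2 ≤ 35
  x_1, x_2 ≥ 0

Primal min cᵀx s.t. Ax ≤ b, x ≥ 0  →  Dual max −bᵀy s.t. Aᵀy ≥ −c, y ≥ 0.

Maximize: z = -27y1 - 27y2 - 24y3 - 35y4

Subject to:
  4y1 + 2y2 + 2y3 + 2y4 ≥ 10
  y1 + y2 + 2y3 + 3y4 ≥ 7
  y1, y2, y3, y4 ≥ 0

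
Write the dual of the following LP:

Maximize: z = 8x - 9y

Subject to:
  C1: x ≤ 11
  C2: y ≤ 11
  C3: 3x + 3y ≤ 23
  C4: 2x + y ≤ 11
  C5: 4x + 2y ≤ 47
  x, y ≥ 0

Primal max cᵀx s.t. Ax ≤ b, x ≥ 0  →  Dual min bᵀy s.t. Aᵀy ≥ c, y ≥ 0.

Minimize: z = 11y1 + 11y2 + 23y3 + 11y4 + 47y5

Subject to:
  y1 + 3y3 + 2y4 + 4y5 ≥ 8
  y2 + 3y3 + y4 + 2y5 ≥ -9
  y1, y2, y3, y4, y5 ≥ 0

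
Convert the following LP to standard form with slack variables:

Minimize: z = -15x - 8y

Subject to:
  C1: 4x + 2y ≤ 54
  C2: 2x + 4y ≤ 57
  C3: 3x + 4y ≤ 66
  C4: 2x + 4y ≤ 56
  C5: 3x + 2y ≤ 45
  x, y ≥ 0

min z = -15x - 8y

s.t.
  4x + 2y + s1 = 54
  2x + 4y + s2 = 57
  3x + 4y + s3 = 66
  2x + 4y + s4 = 56
  3x + 2y + s5 = 45
  x, y, s1, s2, s3, s4, s5 ≥ 0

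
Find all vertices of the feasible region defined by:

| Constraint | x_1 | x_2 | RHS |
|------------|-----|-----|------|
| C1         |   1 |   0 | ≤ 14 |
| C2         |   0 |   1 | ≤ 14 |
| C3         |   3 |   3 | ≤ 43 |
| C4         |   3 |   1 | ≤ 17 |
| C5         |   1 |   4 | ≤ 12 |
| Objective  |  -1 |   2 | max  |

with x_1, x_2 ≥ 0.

(0, 0), (5.667, 0), (5.091, 1.727), (0, 3)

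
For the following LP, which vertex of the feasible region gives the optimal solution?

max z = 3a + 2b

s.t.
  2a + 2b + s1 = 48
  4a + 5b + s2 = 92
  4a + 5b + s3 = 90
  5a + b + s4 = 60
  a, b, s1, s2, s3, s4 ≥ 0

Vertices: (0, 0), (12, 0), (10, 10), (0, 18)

Evaluate the objective at each vertex of the feasible region:
  z(0, 0) = 0
  z(12, 0) = 36
  z(10, 10) = 50  ←
  z(0, 18) = 36
The maximum is at a = 10, b = 10.

(10, 10)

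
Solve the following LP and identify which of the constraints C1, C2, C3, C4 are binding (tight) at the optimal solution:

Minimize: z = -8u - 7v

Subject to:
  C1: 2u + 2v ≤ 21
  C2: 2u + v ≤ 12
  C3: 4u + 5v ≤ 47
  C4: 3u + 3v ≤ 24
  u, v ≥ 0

At u = 4, v = 4, compute slack b - a·x for each constraint:
  C1: 21 − 16 = 5  (slack)
  C2: 12 − 12 = 0  (binding)
  C3: 47 − 36 = 11  (slack)
  C4: 24 − 24 = 0  (binding)

Optimal: u = 4, v = 4
Binding: C2, C4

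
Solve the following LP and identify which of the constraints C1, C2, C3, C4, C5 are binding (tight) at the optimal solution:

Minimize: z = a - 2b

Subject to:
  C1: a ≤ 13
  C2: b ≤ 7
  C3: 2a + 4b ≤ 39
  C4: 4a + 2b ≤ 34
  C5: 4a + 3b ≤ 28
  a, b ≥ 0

At a = 0, b = 7, compute slack b - a·x for each constraint:
  C1: 13 − 0 = 13  (slack)
  C2: 7 − 7 = 0  (binding)
  C3: 39 − 28 = 11  (slack)
  C4: 34 − 14 = 20  (slack)
  C5: 28 − 21 = 7  (slack)

Optimal: a = 0, b = 7
Binding: C2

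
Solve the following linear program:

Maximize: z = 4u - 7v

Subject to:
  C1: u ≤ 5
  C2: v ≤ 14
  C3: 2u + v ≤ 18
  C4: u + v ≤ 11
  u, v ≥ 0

Evaluate the objective at each vertex of the feasible region:
  z(0, 0) = 0
  z(5, 0) = 20  ←
  z(5, 6) = -22
  z(0, 11) = -77
The maximum is at u = 5, v = 0.

u = 5, v = 0, z = 20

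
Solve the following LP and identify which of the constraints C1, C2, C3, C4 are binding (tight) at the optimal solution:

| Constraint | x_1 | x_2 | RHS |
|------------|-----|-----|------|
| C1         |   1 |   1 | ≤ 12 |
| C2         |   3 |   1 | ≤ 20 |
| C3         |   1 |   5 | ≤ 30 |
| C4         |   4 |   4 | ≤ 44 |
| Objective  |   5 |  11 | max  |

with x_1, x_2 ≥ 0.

At x_1 = 5, x_2 = 5, compute slack b - a·x for each constraint:
  C1: 12 − 10 = 2  (slack)
  C2: 20 − 20 = 0  (binding)
  C3: 30 − 30 = 0  (binding)
  C4: 44 − 40 = 4  (slack)

Optimal: x_1 = 5, x_2 = 5
Binding: C2, C3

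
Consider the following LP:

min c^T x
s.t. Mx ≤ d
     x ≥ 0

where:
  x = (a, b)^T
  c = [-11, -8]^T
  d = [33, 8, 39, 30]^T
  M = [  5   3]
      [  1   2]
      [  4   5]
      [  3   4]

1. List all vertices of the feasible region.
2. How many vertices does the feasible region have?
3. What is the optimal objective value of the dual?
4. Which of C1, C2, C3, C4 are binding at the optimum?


1. (0, 0), (6.6, 0), (6, 1), (0, 4)
2. 4
3. -74
4. C1, C2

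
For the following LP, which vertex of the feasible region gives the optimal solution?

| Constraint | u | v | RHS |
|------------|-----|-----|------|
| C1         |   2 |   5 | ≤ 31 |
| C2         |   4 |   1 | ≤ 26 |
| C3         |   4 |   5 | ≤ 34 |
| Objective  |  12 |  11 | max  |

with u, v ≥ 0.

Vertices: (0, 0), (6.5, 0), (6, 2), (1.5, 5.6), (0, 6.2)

Evaluate the objective at each vertex of the feasible region:
  z(0, 0) = 0
  z(6.5, 0) = 78
  z(6, 2) = 94  ←
  z(1.5, 5.6) = 79.6
  z(0, 6.2) = 68.2
The maximum is at u = 6, v = 2.

(6, 2)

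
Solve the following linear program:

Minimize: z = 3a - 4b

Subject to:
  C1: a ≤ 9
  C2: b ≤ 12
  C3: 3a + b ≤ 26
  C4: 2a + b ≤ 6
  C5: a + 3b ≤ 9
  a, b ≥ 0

Evaluate the objective at each vertex of the feasible region:
  z(0, 0) = 0
  z(3, 0) = 9
  z(1.8, 2.4) = -4.2
  z(0, 3) = -12  ←
The minimum is at a = 0, b = 3.

a = 0, b = 3, z = -12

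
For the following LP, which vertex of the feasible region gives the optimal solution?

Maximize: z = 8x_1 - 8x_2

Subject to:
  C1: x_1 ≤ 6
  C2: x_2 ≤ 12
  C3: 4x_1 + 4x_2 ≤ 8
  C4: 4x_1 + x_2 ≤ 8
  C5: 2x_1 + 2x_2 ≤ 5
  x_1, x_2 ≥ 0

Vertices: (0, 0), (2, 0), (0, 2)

Evaluate the objective at each vertex of the feasible region:
  z(0, 0) = 0
  z(2, 0) = 16  ←
  z(0, 2) = -16
The maximum is at x_1 = 2, x_2 = 0.

(2, 0)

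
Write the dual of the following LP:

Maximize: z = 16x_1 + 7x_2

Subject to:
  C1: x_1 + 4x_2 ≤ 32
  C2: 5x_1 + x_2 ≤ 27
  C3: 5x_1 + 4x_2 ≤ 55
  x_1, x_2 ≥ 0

Primal max cᵀx s.t. Ax ≤ b, x ≥ 0  →  Dual min bᵀy s.t. Aᵀy ≥ c, y ≥ 0.

Minimize: z = 32y1 + 27y2 + 55y3

Subject to:
  y1 + 5y2 + 5y3 ≥ 16
  4y1 + y2 + 4y3 ≥ 7
  y1, y2, y3 ≥ 0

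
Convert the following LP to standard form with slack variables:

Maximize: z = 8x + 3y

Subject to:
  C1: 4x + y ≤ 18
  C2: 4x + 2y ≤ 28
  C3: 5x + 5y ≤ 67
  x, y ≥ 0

max z = 8x + 3y

s.t.
  4x + y + s1 = 18
  4x + 2y + s2 = 28
  5x + 5y + s3 = 67
  x, y, s1, s2, s3 ≥ 0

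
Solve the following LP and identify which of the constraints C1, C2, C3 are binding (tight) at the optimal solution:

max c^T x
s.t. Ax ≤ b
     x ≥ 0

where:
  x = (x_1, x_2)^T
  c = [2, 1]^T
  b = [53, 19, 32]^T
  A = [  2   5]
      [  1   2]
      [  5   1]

At x_1 = 5, x_2 = 7, compute slack b - a·x for each constraint:
  C1: 53 − 45 = 8  (slack)
  C2: 19 − 19 = 0  (binding)
  C3: 32 − 32 = 0  (binding)

Optimal: x_1 = 5, x_2 = 7
Binding: C2, C3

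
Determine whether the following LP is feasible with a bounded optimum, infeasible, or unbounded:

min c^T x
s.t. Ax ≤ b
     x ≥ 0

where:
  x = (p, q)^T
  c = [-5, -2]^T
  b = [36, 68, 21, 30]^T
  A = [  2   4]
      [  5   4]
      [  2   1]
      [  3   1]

Feasible with a bounded optimal solution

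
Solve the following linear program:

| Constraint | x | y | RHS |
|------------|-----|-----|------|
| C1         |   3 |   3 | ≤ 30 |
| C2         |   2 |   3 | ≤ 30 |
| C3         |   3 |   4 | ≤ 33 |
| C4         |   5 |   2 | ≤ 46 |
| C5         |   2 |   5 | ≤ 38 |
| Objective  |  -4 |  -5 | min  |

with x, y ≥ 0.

Evaluate the objective at each vertex of the feasible region:
  z(0, 0) = 0
  z(9.2, 0) = -36.8
  z(8.667, 1.333) = -41.33
  z(7, 3) = -43  ←
  z(1.857, 6.857) = -41.71
  z(0, 7.6) = -38
The minimum is at x = 7, y = 3.

x = 7, y = 3, z = -43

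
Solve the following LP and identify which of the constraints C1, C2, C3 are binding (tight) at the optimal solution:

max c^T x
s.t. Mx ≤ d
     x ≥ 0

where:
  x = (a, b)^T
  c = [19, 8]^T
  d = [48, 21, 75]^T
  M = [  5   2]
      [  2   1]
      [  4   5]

At a = 6, b = 9, compute slack b - a·x for each constraint:
  C1: 48 − 48 = 0  (binding)
  C2: 21 − 21 = 0  (binding)
  C3: 75 − 69 = 6  (slack)

Optimal: a = 6, b = 9
Binding: C1, C2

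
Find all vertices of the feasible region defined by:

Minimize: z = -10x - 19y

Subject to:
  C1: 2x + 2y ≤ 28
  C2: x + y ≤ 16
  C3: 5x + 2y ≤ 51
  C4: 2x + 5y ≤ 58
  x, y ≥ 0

(0, 0), (10.2, 0), (7.667, 6.333), (4, 10), (0, 11.6)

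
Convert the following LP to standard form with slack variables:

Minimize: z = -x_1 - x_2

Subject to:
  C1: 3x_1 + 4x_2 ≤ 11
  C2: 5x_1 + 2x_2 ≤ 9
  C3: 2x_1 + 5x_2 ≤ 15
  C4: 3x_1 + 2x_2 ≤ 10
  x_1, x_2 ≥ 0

min z = -x_1 - x_2

s.t.
  3x_1 + 4x_2 + s1 = 11
  5x_1 + 2x_2 + s2 = 9
  2x_1 + 5x_2 + s3 = 15
  3x_1 + 2x_2 + s4 = 10
  x_1, x_2, s1, s2, s3, s4 ≥ 0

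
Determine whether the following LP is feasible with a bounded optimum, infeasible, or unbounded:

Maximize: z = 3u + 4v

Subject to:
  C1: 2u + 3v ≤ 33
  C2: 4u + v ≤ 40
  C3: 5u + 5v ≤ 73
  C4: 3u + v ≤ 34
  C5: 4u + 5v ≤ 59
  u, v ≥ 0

Feasible with a bounded optimal solution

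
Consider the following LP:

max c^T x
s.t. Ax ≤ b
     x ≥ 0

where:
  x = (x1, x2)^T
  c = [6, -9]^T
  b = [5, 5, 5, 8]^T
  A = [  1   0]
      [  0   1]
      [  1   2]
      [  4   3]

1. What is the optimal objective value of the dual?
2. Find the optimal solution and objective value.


1. 12
2. x1 = 2, x2 = 0, z = 12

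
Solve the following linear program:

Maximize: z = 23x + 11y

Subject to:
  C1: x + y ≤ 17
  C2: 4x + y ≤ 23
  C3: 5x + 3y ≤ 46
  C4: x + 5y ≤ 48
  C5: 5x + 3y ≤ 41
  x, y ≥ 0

Evaluate the objective at each vertex of the feasible region:
  z(0, 0) = 0
  z(5.75, 0) = 132.2
  z(4, 7) = 169  ←
  z(2.773, 9.045) = 163.3
  z(0, 9.6) = 105.6
The maximum is at x = 4, y = 7.

x = 4, y = 7, z = 169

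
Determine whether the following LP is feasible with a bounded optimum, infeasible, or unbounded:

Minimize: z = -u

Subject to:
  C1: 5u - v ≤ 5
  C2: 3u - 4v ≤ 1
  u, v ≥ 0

Unbounded (objective can decrease without bound)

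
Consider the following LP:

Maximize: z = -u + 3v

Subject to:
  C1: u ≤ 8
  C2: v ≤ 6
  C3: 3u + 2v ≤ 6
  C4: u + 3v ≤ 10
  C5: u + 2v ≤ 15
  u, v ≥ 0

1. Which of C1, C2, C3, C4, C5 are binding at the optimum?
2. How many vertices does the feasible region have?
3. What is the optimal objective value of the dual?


1. C3
2. 3
3. 9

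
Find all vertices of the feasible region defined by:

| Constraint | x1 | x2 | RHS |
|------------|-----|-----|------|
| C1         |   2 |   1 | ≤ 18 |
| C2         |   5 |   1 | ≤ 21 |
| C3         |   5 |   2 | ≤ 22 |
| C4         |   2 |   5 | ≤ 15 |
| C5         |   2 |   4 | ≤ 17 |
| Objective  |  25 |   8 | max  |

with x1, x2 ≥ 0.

(0, 0), (4.2, 0), (4, 1), (3.81, 1.476), (0, 3)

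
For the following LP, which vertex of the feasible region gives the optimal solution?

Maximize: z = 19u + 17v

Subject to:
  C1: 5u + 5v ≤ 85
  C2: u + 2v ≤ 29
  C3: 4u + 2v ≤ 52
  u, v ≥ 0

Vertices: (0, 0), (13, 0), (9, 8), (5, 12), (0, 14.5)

Evaluate the objective at each vertex of the feasible region:
  z(0, 0) = 0
  z(13, 0) = 247
  z(9, 8) = 307  ←
  z(5, 12) = 299
  z(0, 14.5) = 246.5
The maximum is at u = 9, v = 8.

(9, 8)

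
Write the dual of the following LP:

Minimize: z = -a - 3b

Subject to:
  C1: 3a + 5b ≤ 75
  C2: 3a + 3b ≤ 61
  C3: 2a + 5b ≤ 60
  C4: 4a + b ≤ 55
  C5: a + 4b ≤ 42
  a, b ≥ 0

Primal min cᵀx s.t. Ax ≤ b, x ≥ 0  →  Dual max −bᵀy s.t. Aᵀy ≥ −c, y ≥ 0.

Maximize: z = -75y1 - 61y2 - 60y3 - 55y4 - 42y5

Subject to:
  3y1 + 3y2 + 2y3 + 4y4 + y5 ≥ 1
  5y1 + 3y2 + 5y3 + y4 + 4y5 ≥ 3
  y1, y2, y3, y4, y5 ≥ 0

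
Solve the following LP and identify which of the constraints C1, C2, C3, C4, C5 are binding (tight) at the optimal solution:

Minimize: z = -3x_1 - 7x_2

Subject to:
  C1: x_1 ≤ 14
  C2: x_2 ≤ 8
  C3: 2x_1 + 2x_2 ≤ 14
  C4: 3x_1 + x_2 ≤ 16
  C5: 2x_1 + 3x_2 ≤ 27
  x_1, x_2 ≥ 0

At x_1 = 0, x_2 = 7, compute slack b - a·x for each constraint:
  C1: 14 − 0 = 14  (slack)
  C2: 8 − 7 = 1  (slack)
  C3: 14 − 14 = 0  (binding)
  C4: 16 − 7 = 9  (slack)
  C5: 27 − 21 = 6  (slack)

Optimal: x_1 = 0, x_2 = 7
Binding: C3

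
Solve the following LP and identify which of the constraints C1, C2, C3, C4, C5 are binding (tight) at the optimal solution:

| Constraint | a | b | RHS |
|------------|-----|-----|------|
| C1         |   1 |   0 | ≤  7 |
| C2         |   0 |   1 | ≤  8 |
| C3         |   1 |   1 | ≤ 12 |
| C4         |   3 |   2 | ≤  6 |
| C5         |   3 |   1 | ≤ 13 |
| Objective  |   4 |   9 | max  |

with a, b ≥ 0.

At a = 0, b = 3, compute slack b - a·x for each constraint:
  C1: 7 − 0 = 7  (slack)
  C2: 8 − 3 = 5  (slack)
  C3: 12 − 3 = 9  (slack)
  C4: 6 − 6 = 0  (binding)
  C5: 13 − 3 = 10  (slack)

Optimal: a = 0, b = 3
Binding: C4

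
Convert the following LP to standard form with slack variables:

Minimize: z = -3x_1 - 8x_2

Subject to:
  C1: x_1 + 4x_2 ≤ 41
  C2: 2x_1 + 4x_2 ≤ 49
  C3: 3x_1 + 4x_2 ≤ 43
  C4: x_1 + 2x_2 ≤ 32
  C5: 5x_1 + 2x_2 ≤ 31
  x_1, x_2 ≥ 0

min z = -3x_1 - 8x_2

s.t.
  x_1 + 4x_2 + s1 = 41
  2x_1 + 4x_2 + s2 = 49
  3x_1 + 4x_2 + s3 = 43
  x_1 + 2x_2 + s4 = 32
  5x_1 + 2x_2 + s5 = 31
  x_1, x_2, s1, s2, s3, s4, s5 ≥ 0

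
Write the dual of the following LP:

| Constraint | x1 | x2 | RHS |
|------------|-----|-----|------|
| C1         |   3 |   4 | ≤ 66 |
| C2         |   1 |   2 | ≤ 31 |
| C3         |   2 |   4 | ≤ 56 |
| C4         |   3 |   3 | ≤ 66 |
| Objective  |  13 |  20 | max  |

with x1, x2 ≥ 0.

Primal max cᵀx s.t. Ax ≤ b, x ≥ 0  →  Dual min bᵀy s.t. Aᵀy ≥ c, y ≥ 0.

Minimize: z = 66y1 + 31y2 + 56y3 + 66y4

Subject to:
  3y1 + y2 + 2y3 + 3y4 ≥ 13
  4y1 + 2y2 + 4y3 + 3y4 ≥ 20
  y1, y2, y3, y4 ≥ 0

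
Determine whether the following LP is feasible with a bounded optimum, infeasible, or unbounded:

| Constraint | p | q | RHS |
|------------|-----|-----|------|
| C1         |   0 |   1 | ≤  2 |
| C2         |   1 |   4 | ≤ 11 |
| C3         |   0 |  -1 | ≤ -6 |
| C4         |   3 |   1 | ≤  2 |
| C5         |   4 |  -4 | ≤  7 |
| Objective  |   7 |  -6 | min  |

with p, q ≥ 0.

Infeasible (no feasible solution exists)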